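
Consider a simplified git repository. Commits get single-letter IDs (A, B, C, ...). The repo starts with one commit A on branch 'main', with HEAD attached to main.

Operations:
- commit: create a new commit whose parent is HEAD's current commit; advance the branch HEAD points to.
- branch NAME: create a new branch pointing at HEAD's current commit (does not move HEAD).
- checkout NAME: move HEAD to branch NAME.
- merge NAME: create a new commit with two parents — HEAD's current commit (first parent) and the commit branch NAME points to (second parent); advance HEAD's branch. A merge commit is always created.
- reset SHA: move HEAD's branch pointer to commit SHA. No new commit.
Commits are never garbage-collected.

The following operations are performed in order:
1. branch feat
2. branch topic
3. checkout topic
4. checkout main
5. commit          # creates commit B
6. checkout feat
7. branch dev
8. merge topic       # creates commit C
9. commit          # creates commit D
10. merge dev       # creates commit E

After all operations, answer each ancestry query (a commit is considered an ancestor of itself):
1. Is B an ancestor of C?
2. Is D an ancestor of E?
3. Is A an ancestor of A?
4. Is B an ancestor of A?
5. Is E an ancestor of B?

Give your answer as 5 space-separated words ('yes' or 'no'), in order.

Answer: no yes yes no no

Derivation:
After op 1 (branch): HEAD=main@A [feat=A main=A]
After op 2 (branch): HEAD=main@A [feat=A main=A topic=A]
After op 3 (checkout): HEAD=topic@A [feat=A main=A topic=A]
After op 4 (checkout): HEAD=main@A [feat=A main=A topic=A]
After op 5 (commit): HEAD=main@B [feat=A main=B topic=A]
After op 6 (checkout): HEAD=feat@A [feat=A main=B topic=A]
After op 7 (branch): HEAD=feat@A [dev=A feat=A main=B topic=A]
After op 8 (merge): HEAD=feat@C [dev=A feat=C main=B topic=A]
After op 9 (commit): HEAD=feat@D [dev=A feat=D main=B topic=A]
After op 10 (merge): HEAD=feat@E [dev=A feat=E main=B topic=A]
ancestors(C) = {A,C}; B in? no
ancestors(E) = {A,C,D,E}; D in? yes
ancestors(A) = {A}; A in? yes
ancestors(A) = {A}; B in? no
ancestors(B) = {A,B}; E in? no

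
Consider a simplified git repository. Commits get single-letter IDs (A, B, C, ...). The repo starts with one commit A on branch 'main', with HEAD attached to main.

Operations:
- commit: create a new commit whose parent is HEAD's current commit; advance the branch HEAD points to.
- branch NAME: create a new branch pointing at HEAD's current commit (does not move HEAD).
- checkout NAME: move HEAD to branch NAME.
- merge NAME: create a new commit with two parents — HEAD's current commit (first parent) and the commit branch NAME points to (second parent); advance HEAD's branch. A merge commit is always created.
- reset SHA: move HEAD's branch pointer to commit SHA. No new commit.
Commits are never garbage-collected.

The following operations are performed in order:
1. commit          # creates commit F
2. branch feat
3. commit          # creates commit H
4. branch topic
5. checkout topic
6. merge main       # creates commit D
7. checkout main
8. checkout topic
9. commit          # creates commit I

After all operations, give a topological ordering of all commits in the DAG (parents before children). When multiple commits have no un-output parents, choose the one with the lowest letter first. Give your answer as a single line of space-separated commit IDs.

Answer: A F H D I

Derivation:
After op 1 (commit): HEAD=main@F [main=F]
After op 2 (branch): HEAD=main@F [feat=F main=F]
After op 3 (commit): HEAD=main@H [feat=F main=H]
After op 4 (branch): HEAD=main@H [feat=F main=H topic=H]
After op 5 (checkout): HEAD=topic@H [feat=F main=H topic=H]
After op 6 (merge): HEAD=topic@D [feat=F main=H topic=D]
After op 7 (checkout): HEAD=main@H [feat=F main=H topic=D]
After op 8 (checkout): HEAD=topic@D [feat=F main=H topic=D]
After op 9 (commit): HEAD=topic@I [feat=F main=H topic=I]
commit A: parents=[]
commit D: parents=['H', 'H']
commit F: parents=['A']
commit H: parents=['F']
commit I: parents=['D']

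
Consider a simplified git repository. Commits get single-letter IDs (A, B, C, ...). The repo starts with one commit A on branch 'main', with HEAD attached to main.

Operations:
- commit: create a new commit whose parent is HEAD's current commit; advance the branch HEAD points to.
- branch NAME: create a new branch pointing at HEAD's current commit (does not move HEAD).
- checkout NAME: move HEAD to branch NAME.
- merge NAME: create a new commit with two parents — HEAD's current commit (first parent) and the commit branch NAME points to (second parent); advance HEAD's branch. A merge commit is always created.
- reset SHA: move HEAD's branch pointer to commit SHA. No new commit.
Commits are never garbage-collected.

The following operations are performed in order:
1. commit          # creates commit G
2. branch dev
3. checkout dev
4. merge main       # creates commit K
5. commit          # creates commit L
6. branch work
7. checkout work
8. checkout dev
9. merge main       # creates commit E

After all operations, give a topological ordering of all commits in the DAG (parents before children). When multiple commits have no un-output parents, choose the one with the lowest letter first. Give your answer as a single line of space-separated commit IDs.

After op 1 (commit): HEAD=main@G [main=G]
After op 2 (branch): HEAD=main@G [dev=G main=G]
After op 3 (checkout): HEAD=dev@G [dev=G main=G]
After op 4 (merge): HEAD=dev@K [dev=K main=G]
After op 5 (commit): HEAD=dev@L [dev=L main=G]
After op 6 (branch): HEAD=dev@L [dev=L main=G work=L]
After op 7 (checkout): HEAD=work@L [dev=L main=G work=L]
After op 8 (checkout): HEAD=dev@L [dev=L main=G work=L]
After op 9 (merge): HEAD=dev@E [dev=E main=G work=L]
commit A: parents=[]
commit E: parents=['L', 'G']
commit G: parents=['A']
commit K: parents=['G', 'G']
commit L: parents=['K']

Answer: A G K L E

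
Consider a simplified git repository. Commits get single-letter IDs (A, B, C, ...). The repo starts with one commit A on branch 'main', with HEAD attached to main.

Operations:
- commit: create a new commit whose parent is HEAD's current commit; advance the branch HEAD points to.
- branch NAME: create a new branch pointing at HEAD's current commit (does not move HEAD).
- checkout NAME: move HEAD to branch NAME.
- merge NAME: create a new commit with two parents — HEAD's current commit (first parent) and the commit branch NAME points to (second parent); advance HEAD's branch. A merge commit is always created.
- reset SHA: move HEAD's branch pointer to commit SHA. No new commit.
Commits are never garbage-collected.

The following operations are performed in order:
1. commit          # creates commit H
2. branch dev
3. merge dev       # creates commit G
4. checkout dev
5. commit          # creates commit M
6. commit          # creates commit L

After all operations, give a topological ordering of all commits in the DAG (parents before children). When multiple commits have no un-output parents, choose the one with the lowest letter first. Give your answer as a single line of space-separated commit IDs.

Answer: A H G M L

Derivation:
After op 1 (commit): HEAD=main@H [main=H]
After op 2 (branch): HEAD=main@H [dev=H main=H]
After op 3 (merge): HEAD=main@G [dev=H main=G]
After op 4 (checkout): HEAD=dev@H [dev=H main=G]
After op 5 (commit): HEAD=dev@M [dev=M main=G]
After op 6 (commit): HEAD=dev@L [dev=L main=G]
commit A: parents=[]
commit G: parents=['H', 'H']
commit H: parents=['A']
commit L: parents=['M']
commit M: parents=['H']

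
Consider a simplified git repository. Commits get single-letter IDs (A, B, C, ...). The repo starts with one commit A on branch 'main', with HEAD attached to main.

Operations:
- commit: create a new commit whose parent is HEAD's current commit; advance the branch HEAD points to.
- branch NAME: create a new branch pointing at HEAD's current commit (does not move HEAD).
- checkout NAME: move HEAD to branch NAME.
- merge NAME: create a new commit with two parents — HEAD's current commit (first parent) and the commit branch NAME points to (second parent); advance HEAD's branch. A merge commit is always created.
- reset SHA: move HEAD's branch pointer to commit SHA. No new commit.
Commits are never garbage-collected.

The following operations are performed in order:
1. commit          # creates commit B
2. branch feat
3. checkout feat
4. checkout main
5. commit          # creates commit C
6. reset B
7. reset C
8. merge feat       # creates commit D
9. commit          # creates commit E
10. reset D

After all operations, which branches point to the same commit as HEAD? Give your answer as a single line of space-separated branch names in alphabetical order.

Answer: main

Derivation:
After op 1 (commit): HEAD=main@B [main=B]
After op 2 (branch): HEAD=main@B [feat=B main=B]
After op 3 (checkout): HEAD=feat@B [feat=B main=B]
After op 4 (checkout): HEAD=main@B [feat=B main=B]
After op 5 (commit): HEAD=main@C [feat=B main=C]
After op 6 (reset): HEAD=main@B [feat=B main=B]
After op 7 (reset): HEAD=main@C [feat=B main=C]
After op 8 (merge): HEAD=main@D [feat=B main=D]
After op 9 (commit): HEAD=main@E [feat=B main=E]
After op 10 (reset): HEAD=main@D [feat=B main=D]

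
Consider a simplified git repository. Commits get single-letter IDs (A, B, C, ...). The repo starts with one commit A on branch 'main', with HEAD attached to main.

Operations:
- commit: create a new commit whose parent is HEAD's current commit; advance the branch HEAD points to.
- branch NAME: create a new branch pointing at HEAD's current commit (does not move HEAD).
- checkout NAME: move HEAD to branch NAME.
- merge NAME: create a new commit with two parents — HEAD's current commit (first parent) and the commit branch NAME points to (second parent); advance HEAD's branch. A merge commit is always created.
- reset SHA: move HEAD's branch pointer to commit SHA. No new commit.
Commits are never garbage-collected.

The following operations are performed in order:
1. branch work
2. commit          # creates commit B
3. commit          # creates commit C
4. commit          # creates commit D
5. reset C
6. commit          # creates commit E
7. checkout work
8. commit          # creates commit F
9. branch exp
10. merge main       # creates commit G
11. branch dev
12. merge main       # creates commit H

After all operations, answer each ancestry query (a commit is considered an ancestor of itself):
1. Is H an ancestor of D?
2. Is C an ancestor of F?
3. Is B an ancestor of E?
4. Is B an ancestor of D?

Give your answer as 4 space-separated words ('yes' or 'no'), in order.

After op 1 (branch): HEAD=main@A [main=A work=A]
After op 2 (commit): HEAD=main@B [main=B work=A]
After op 3 (commit): HEAD=main@C [main=C work=A]
After op 4 (commit): HEAD=main@D [main=D work=A]
After op 5 (reset): HEAD=main@C [main=C work=A]
After op 6 (commit): HEAD=main@E [main=E work=A]
After op 7 (checkout): HEAD=work@A [main=E work=A]
After op 8 (commit): HEAD=work@F [main=E work=F]
After op 9 (branch): HEAD=work@F [exp=F main=E work=F]
After op 10 (merge): HEAD=work@G [exp=F main=E work=G]
After op 11 (branch): HEAD=work@G [dev=G exp=F main=E work=G]
After op 12 (merge): HEAD=work@H [dev=G exp=F main=E work=H]
ancestors(D) = {A,B,C,D}; H in? no
ancestors(F) = {A,F}; C in? no
ancestors(E) = {A,B,C,E}; B in? yes
ancestors(D) = {A,B,C,D}; B in? yes

Answer: no no yes yes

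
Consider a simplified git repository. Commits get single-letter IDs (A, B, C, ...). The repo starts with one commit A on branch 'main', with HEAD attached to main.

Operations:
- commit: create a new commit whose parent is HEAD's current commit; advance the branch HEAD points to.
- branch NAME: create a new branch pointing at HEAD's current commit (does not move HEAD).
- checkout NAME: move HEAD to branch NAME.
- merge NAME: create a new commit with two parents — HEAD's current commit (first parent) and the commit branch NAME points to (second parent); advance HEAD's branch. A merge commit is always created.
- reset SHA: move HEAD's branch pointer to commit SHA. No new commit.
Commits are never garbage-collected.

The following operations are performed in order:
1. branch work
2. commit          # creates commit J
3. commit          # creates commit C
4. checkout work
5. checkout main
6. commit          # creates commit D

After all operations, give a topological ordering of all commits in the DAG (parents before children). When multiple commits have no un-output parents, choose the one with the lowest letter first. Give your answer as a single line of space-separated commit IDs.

Answer: A J C D

Derivation:
After op 1 (branch): HEAD=main@A [main=A work=A]
After op 2 (commit): HEAD=main@J [main=J work=A]
After op 3 (commit): HEAD=main@C [main=C work=A]
After op 4 (checkout): HEAD=work@A [main=C work=A]
After op 5 (checkout): HEAD=main@C [main=C work=A]
After op 6 (commit): HEAD=main@D [main=D work=A]
commit A: parents=[]
commit C: parents=['J']
commit D: parents=['C']
commit J: parents=['A']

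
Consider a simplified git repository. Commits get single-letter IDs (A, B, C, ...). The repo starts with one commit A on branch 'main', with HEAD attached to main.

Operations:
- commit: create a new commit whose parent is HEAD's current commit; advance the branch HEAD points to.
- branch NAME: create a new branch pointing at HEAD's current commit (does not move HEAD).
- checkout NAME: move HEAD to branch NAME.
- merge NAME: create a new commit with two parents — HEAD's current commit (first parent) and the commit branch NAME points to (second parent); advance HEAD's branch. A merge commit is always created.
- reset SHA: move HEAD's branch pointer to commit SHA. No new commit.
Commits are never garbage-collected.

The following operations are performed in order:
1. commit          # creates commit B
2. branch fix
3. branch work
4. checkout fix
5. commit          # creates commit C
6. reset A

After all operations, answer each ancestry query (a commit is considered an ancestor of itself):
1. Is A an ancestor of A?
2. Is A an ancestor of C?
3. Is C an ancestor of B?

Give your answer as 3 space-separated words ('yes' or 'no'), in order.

After op 1 (commit): HEAD=main@B [main=B]
After op 2 (branch): HEAD=main@B [fix=B main=B]
After op 3 (branch): HEAD=main@B [fix=B main=B work=B]
After op 4 (checkout): HEAD=fix@B [fix=B main=B work=B]
After op 5 (commit): HEAD=fix@C [fix=C main=B work=B]
After op 6 (reset): HEAD=fix@A [fix=A main=B work=B]
ancestors(A) = {A}; A in? yes
ancestors(C) = {A,B,C}; A in? yes
ancestors(B) = {A,B}; C in? no

Answer: yes yes no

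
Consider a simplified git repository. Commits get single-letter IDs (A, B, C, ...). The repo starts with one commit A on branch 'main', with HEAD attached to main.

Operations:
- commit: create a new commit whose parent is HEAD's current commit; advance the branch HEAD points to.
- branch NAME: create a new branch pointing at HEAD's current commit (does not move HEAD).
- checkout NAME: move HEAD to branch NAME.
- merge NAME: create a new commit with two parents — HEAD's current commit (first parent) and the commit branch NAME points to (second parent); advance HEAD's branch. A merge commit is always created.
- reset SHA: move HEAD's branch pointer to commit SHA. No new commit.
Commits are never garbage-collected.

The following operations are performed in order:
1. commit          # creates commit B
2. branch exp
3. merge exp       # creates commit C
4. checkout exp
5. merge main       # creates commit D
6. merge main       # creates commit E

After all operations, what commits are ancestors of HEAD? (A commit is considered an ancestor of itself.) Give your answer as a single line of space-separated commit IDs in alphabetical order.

Answer: A B C D E

Derivation:
After op 1 (commit): HEAD=main@B [main=B]
After op 2 (branch): HEAD=main@B [exp=B main=B]
After op 3 (merge): HEAD=main@C [exp=B main=C]
After op 4 (checkout): HEAD=exp@B [exp=B main=C]
After op 5 (merge): HEAD=exp@D [exp=D main=C]
After op 6 (merge): HEAD=exp@E [exp=E main=C]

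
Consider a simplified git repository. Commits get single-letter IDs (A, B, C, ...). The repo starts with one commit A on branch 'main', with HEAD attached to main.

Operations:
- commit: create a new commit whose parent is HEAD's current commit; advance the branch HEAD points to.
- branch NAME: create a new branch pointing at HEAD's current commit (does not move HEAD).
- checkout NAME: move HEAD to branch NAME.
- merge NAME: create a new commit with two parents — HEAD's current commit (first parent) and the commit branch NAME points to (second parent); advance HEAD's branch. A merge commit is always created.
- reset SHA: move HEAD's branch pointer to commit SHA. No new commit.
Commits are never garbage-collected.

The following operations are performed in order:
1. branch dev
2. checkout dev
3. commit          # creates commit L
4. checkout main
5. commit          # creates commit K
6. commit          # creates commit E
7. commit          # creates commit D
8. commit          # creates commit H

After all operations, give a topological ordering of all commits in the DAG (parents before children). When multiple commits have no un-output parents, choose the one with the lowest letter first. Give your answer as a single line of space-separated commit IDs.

Answer: A K E D H L

Derivation:
After op 1 (branch): HEAD=main@A [dev=A main=A]
After op 2 (checkout): HEAD=dev@A [dev=A main=A]
After op 3 (commit): HEAD=dev@L [dev=L main=A]
After op 4 (checkout): HEAD=main@A [dev=L main=A]
After op 5 (commit): HEAD=main@K [dev=L main=K]
After op 6 (commit): HEAD=main@E [dev=L main=E]
After op 7 (commit): HEAD=main@D [dev=L main=D]
After op 8 (commit): HEAD=main@H [dev=L main=H]
commit A: parents=[]
commit D: parents=['E']
commit E: parents=['K']
commit H: parents=['D']
commit K: parents=['A']
commit L: parents=['A']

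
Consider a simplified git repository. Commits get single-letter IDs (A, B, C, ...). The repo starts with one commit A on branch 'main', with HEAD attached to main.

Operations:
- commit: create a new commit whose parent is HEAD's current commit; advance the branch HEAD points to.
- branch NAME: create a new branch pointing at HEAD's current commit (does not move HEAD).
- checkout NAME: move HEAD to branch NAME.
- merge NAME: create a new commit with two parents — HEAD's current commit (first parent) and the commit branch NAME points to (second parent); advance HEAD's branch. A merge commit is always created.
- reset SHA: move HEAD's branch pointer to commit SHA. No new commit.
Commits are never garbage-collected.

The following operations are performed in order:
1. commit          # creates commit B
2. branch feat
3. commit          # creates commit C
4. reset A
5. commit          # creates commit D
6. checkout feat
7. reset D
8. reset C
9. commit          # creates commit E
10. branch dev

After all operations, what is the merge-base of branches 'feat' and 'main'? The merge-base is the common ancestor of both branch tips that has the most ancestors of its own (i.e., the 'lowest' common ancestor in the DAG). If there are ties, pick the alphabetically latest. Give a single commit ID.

Answer: A

Derivation:
After op 1 (commit): HEAD=main@B [main=B]
After op 2 (branch): HEAD=main@B [feat=B main=B]
After op 3 (commit): HEAD=main@C [feat=B main=C]
After op 4 (reset): HEAD=main@A [feat=B main=A]
After op 5 (commit): HEAD=main@D [feat=B main=D]
After op 6 (checkout): HEAD=feat@B [feat=B main=D]
After op 7 (reset): HEAD=feat@D [feat=D main=D]
After op 8 (reset): HEAD=feat@C [feat=C main=D]
After op 9 (commit): HEAD=feat@E [feat=E main=D]
After op 10 (branch): HEAD=feat@E [dev=E feat=E main=D]
ancestors(feat=E): ['A', 'B', 'C', 'E']
ancestors(main=D): ['A', 'D']
common: ['A']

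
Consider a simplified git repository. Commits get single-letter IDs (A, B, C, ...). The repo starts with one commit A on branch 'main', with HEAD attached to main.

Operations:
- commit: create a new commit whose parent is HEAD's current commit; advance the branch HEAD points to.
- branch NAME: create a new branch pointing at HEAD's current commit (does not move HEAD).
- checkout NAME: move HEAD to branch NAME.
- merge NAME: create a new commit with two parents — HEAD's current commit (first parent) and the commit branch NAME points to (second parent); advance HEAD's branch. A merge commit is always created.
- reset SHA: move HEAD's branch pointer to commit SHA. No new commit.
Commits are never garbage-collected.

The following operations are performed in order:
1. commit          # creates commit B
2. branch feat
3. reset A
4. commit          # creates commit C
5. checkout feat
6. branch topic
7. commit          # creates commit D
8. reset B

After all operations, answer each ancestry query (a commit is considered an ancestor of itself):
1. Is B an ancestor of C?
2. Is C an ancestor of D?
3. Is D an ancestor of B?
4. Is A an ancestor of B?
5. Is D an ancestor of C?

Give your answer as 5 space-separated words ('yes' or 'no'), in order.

After op 1 (commit): HEAD=main@B [main=B]
After op 2 (branch): HEAD=main@B [feat=B main=B]
After op 3 (reset): HEAD=main@A [feat=B main=A]
After op 4 (commit): HEAD=main@C [feat=B main=C]
After op 5 (checkout): HEAD=feat@B [feat=B main=C]
After op 6 (branch): HEAD=feat@B [feat=B main=C topic=B]
After op 7 (commit): HEAD=feat@D [feat=D main=C topic=B]
After op 8 (reset): HEAD=feat@B [feat=B main=C topic=B]
ancestors(C) = {A,C}; B in? no
ancestors(D) = {A,B,D}; C in? no
ancestors(B) = {A,B}; D in? no
ancestors(B) = {A,B}; A in? yes
ancestors(C) = {A,C}; D in? no

Answer: no no no yes no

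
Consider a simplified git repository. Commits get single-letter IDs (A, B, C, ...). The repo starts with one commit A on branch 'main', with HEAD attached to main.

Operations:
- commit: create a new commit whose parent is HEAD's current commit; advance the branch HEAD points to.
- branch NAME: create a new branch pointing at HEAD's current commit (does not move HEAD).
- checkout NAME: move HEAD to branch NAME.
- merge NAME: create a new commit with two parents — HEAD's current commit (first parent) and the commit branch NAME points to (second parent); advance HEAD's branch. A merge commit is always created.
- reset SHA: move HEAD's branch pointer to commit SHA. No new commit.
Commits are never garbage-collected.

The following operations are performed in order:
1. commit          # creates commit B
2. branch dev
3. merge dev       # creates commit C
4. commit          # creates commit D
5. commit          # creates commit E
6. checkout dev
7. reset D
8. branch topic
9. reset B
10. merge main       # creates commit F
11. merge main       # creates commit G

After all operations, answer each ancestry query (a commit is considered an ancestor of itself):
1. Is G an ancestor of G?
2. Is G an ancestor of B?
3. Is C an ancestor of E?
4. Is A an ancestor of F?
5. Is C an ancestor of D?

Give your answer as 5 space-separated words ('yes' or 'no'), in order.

After op 1 (commit): HEAD=main@B [main=B]
After op 2 (branch): HEAD=main@B [dev=B main=B]
After op 3 (merge): HEAD=main@C [dev=B main=C]
After op 4 (commit): HEAD=main@D [dev=B main=D]
After op 5 (commit): HEAD=main@E [dev=B main=E]
After op 6 (checkout): HEAD=dev@B [dev=B main=E]
After op 7 (reset): HEAD=dev@D [dev=D main=E]
After op 8 (branch): HEAD=dev@D [dev=D main=E topic=D]
After op 9 (reset): HEAD=dev@B [dev=B main=E topic=D]
After op 10 (merge): HEAD=dev@F [dev=F main=E topic=D]
After op 11 (merge): HEAD=dev@G [dev=G main=E topic=D]
ancestors(G) = {A,B,C,D,E,F,G}; G in? yes
ancestors(B) = {A,B}; G in? no
ancestors(E) = {A,B,C,D,E}; C in? yes
ancestors(F) = {A,B,C,D,E,F}; A in? yes
ancestors(D) = {A,B,C,D}; C in? yes

Answer: yes no yes yes yes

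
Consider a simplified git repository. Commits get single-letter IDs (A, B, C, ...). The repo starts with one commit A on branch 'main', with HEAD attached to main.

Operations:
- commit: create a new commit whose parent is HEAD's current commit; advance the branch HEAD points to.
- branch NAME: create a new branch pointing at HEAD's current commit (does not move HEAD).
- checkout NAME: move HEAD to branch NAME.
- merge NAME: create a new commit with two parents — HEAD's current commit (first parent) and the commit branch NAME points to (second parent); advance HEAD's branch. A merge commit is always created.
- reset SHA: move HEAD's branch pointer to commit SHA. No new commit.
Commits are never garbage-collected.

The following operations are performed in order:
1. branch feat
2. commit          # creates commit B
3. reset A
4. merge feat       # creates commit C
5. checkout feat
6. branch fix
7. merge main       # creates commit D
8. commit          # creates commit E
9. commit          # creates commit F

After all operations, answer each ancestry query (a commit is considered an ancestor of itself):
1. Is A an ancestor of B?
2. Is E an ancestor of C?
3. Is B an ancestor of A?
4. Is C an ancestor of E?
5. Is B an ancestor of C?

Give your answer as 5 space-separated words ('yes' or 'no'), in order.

After op 1 (branch): HEAD=main@A [feat=A main=A]
After op 2 (commit): HEAD=main@B [feat=A main=B]
After op 3 (reset): HEAD=main@A [feat=A main=A]
After op 4 (merge): HEAD=main@C [feat=A main=C]
After op 5 (checkout): HEAD=feat@A [feat=A main=C]
After op 6 (branch): HEAD=feat@A [feat=A fix=A main=C]
After op 7 (merge): HEAD=feat@D [feat=D fix=A main=C]
After op 8 (commit): HEAD=feat@E [feat=E fix=A main=C]
After op 9 (commit): HEAD=feat@F [feat=F fix=A main=C]
ancestors(B) = {A,B}; A in? yes
ancestors(C) = {A,C}; E in? no
ancestors(A) = {A}; B in? no
ancestors(E) = {A,C,D,E}; C in? yes
ancestors(C) = {A,C}; B in? no

Answer: yes no no yes no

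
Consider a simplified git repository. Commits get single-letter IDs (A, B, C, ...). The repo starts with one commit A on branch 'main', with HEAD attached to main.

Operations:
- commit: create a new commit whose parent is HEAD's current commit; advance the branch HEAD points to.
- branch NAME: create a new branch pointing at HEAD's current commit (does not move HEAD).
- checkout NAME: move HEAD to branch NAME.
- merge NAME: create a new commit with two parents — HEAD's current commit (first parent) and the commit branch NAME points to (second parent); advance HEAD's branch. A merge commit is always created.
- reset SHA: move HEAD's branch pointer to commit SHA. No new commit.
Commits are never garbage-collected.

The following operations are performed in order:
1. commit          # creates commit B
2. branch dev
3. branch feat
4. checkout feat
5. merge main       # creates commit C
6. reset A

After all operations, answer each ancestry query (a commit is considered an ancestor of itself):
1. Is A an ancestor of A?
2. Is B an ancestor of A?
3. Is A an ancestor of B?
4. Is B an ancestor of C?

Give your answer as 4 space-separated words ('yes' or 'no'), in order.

After op 1 (commit): HEAD=main@B [main=B]
After op 2 (branch): HEAD=main@B [dev=B main=B]
After op 3 (branch): HEAD=main@B [dev=B feat=B main=B]
After op 4 (checkout): HEAD=feat@B [dev=B feat=B main=B]
After op 5 (merge): HEAD=feat@C [dev=B feat=C main=B]
After op 6 (reset): HEAD=feat@A [dev=B feat=A main=B]
ancestors(A) = {A}; A in? yes
ancestors(A) = {A}; B in? no
ancestors(B) = {A,B}; A in? yes
ancestors(C) = {A,B,C}; B in? yes

Answer: yes no yes yes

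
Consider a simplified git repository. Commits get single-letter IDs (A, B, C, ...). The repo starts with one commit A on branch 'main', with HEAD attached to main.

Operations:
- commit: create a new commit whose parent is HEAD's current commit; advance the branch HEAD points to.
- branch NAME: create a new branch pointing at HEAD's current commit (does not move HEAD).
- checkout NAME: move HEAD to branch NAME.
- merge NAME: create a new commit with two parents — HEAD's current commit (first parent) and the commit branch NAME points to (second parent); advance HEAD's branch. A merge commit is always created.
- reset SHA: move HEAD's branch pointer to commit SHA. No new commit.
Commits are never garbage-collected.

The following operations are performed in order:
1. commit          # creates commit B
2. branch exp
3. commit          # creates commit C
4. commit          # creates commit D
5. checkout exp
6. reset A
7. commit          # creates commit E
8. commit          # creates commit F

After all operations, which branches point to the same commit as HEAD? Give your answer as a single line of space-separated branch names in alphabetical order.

Answer: exp

Derivation:
After op 1 (commit): HEAD=main@B [main=B]
After op 2 (branch): HEAD=main@B [exp=B main=B]
After op 3 (commit): HEAD=main@C [exp=B main=C]
After op 4 (commit): HEAD=main@D [exp=B main=D]
After op 5 (checkout): HEAD=exp@B [exp=B main=D]
After op 6 (reset): HEAD=exp@A [exp=A main=D]
After op 7 (commit): HEAD=exp@E [exp=E main=D]
After op 8 (commit): HEAD=exp@F [exp=F main=D]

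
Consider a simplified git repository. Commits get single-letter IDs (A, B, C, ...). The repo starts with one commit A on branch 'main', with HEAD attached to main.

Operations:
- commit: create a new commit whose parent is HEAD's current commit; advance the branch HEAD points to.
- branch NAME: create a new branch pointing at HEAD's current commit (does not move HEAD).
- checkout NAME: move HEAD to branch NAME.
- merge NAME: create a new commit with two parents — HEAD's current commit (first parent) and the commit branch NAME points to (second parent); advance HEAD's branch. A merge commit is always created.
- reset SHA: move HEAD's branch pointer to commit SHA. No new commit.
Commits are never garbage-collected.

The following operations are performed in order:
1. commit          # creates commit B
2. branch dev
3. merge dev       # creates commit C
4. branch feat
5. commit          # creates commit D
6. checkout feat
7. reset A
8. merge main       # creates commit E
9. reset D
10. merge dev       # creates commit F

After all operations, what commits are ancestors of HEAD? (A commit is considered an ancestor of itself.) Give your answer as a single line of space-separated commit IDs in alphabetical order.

After op 1 (commit): HEAD=main@B [main=B]
After op 2 (branch): HEAD=main@B [dev=B main=B]
After op 3 (merge): HEAD=main@C [dev=B main=C]
After op 4 (branch): HEAD=main@C [dev=B feat=C main=C]
After op 5 (commit): HEAD=main@D [dev=B feat=C main=D]
After op 6 (checkout): HEAD=feat@C [dev=B feat=C main=D]
After op 7 (reset): HEAD=feat@A [dev=B feat=A main=D]
After op 8 (merge): HEAD=feat@E [dev=B feat=E main=D]
After op 9 (reset): HEAD=feat@D [dev=B feat=D main=D]
After op 10 (merge): HEAD=feat@F [dev=B feat=F main=D]

Answer: A B C D F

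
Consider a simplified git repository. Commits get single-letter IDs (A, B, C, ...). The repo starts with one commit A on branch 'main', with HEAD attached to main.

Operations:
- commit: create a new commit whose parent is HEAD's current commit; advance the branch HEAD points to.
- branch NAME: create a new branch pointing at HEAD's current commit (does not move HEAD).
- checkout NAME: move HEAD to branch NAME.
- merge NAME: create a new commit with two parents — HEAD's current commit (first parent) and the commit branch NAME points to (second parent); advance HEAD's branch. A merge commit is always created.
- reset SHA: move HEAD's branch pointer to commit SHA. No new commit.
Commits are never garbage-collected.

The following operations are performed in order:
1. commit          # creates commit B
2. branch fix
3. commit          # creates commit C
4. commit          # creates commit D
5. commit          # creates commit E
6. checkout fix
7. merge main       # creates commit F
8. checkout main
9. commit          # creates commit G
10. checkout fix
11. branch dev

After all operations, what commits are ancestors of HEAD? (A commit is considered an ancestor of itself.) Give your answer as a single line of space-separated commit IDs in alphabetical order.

After op 1 (commit): HEAD=main@B [main=B]
After op 2 (branch): HEAD=main@B [fix=B main=B]
After op 3 (commit): HEAD=main@C [fix=B main=C]
After op 4 (commit): HEAD=main@D [fix=B main=D]
After op 5 (commit): HEAD=main@E [fix=B main=E]
After op 6 (checkout): HEAD=fix@B [fix=B main=E]
After op 7 (merge): HEAD=fix@F [fix=F main=E]
After op 8 (checkout): HEAD=main@E [fix=F main=E]
After op 9 (commit): HEAD=main@G [fix=F main=G]
After op 10 (checkout): HEAD=fix@F [fix=F main=G]
After op 11 (branch): HEAD=fix@F [dev=F fix=F main=G]

Answer: A B C D E F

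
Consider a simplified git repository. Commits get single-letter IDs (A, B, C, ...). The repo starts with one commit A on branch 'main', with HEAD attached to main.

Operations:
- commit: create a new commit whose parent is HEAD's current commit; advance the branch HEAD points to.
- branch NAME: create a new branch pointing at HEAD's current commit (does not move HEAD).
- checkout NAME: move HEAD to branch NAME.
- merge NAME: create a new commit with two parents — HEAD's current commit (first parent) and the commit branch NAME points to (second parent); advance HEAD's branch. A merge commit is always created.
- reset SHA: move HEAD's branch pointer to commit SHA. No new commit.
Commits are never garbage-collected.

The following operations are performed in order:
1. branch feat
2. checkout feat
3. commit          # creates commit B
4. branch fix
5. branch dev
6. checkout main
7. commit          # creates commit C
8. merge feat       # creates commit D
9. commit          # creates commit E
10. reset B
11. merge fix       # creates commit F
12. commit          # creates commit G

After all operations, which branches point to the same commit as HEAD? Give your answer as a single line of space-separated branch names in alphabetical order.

After op 1 (branch): HEAD=main@A [feat=A main=A]
After op 2 (checkout): HEAD=feat@A [feat=A main=A]
After op 3 (commit): HEAD=feat@B [feat=B main=A]
After op 4 (branch): HEAD=feat@B [feat=B fix=B main=A]
After op 5 (branch): HEAD=feat@B [dev=B feat=B fix=B main=A]
After op 6 (checkout): HEAD=main@A [dev=B feat=B fix=B main=A]
After op 7 (commit): HEAD=main@C [dev=B feat=B fix=B main=C]
After op 8 (merge): HEAD=main@D [dev=B feat=B fix=B main=D]
After op 9 (commit): HEAD=main@E [dev=B feat=B fix=B main=E]
After op 10 (reset): HEAD=main@B [dev=B feat=B fix=B main=B]
After op 11 (merge): HEAD=main@F [dev=B feat=B fix=B main=F]
After op 12 (commit): HEAD=main@G [dev=B feat=B fix=B main=G]

Answer: main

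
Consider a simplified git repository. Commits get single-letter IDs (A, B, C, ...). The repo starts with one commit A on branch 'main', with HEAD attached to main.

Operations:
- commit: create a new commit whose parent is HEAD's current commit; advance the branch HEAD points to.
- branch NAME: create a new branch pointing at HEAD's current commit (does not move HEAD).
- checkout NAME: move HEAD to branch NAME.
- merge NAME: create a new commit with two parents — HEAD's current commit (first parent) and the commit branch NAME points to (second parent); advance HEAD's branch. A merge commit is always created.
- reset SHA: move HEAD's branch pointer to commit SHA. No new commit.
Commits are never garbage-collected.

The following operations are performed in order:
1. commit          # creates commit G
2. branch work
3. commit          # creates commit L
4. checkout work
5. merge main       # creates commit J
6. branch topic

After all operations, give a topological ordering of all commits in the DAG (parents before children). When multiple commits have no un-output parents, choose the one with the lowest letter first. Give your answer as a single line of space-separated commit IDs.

Answer: A G L J

Derivation:
After op 1 (commit): HEAD=main@G [main=G]
After op 2 (branch): HEAD=main@G [main=G work=G]
After op 3 (commit): HEAD=main@L [main=L work=G]
After op 4 (checkout): HEAD=work@G [main=L work=G]
After op 5 (merge): HEAD=work@J [main=L work=J]
After op 6 (branch): HEAD=work@J [main=L topic=J work=J]
commit A: parents=[]
commit G: parents=['A']
commit J: parents=['G', 'L']
commit L: parents=['G']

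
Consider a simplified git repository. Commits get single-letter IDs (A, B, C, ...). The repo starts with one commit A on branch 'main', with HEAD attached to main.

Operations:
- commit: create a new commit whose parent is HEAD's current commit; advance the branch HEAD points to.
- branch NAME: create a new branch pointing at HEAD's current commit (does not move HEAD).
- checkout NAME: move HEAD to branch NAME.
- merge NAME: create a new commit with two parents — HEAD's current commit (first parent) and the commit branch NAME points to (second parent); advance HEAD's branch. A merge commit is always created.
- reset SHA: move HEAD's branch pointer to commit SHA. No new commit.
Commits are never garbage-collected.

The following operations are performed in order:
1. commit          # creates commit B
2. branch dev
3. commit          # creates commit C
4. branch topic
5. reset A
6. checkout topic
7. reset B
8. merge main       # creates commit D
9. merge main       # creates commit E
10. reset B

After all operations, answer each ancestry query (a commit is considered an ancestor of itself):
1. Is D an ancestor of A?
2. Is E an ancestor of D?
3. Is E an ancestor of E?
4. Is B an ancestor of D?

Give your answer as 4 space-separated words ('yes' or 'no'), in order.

After op 1 (commit): HEAD=main@B [main=B]
After op 2 (branch): HEAD=main@B [dev=B main=B]
After op 3 (commit): HEAD=main@C [dev=B main=C]
After op 4 (branch): HEAD=main@C [dev=B main=C topic=C]
After op 5 (reset): HEAD=main@A [dev=B main=A topic=C]
After op 6 (checkout): HEAD=topic@C [dev=B main=A topic=C]
After op 7 (reset): HEAD=topic@B [dev=B main=A topic=B]
After op 8 (merge): HEAD=topic@D [dev=B main=A topic=D]
After op 9 (merge): HEAD=topic@E [dev=B main=A topic=E]
After op 10 (reset): HEAD=topic@B [dev=B main=A topic=B]
ancestors(A) = {A}; D in? no
ancestors(D) = {A,B,D}; E in? no
ancestors(E) = {A,B,D,E}; E in? yes
ancestors(D) = {A,B,D}; B in? yes

Answer: no no yes yes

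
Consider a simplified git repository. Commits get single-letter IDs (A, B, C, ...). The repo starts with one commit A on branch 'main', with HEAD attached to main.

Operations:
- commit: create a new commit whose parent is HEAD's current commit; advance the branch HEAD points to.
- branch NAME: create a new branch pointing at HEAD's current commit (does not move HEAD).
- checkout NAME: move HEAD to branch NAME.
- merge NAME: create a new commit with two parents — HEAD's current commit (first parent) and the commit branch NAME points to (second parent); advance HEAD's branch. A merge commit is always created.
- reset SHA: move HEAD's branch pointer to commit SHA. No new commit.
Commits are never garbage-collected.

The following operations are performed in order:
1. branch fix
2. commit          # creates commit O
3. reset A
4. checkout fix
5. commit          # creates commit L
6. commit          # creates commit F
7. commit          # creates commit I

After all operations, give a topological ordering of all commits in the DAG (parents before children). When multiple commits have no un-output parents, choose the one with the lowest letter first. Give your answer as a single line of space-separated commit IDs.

After op 1 (branch): HEAD=main@A [fix=A main=A]
After op 2 (commit): HEAD=main@O [fix=A main=O]
After op 3 (reset): HEAD=main@A [fix=A main=A]
After op 4 (checkout): HEAD=fix@A [fix=A main=A]
After op 5 (commit): HEAD=fix@L [fix=L main=A]
After op 6 (commit): HEAD=fix@F [fix=F main=A]
After op 7 (commit): HEAD=fix@I [fix=I main=A]
commit A: parents=[]
commit F: parents=['L']
commit I: parents=['F']
commit L: parents=['A']
commit O: parents=['A']

Answer: A L F I O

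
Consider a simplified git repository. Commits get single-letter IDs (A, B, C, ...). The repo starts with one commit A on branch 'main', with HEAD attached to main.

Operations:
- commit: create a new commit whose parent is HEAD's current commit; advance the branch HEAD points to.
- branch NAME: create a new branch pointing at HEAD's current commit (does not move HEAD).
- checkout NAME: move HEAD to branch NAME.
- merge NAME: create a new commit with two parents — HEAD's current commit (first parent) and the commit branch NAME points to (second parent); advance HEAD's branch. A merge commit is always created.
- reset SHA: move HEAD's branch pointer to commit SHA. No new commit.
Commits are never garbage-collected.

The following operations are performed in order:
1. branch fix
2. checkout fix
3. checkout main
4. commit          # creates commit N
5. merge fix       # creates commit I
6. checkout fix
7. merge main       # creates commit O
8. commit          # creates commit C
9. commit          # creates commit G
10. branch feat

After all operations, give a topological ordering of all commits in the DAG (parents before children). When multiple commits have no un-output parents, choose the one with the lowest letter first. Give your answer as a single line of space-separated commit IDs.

Answer: A N I O C G

Derivation:
After op 1 (branch): HEAD=main@A [fix=A main=A]
After op 2 (checkout): HEAD=fix@A [fix=A main=A]
After op 3 (checkout): HEAD=main@A [fix=A main=A]
After op 4 (commit): HEAD=main@N [fix=A main=N]
After op 5 (merge): HEAD=main@I [fix=A main=I]
After op 6 (checkout): HEAD=fix@A [fix=A main=I]
After op 7 (merge): HEAD=fix@O [fix=O main=I]
After op 8 (commit): HEAD=fix@C [fix=C main=I]
After op 9 (commit): HEAD=fix@G [fix=G main=I]
After op 10 (branch): HEAD=fix@G [feat=G fix=G main=I]
commit A: parents=[]
commit C: parents=['O']
commit G: parents=['C']
commit I: parents=['N', 'A']
commit N: parents=['A']
commit O: parents=['A', 'I']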